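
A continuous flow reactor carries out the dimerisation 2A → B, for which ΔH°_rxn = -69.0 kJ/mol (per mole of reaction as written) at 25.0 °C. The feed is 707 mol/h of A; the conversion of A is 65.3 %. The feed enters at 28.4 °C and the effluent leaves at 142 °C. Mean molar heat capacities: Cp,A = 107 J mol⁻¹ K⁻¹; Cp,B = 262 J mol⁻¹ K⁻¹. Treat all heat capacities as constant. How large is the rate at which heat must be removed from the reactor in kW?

Q_out = 1.68 kW

Extent of reaction ξ = 0.653 × 707 / 2 = 230.84 mol/h
Reaction term: ξ·ΔH°_rxn = 230.84 × -69.0 = -15928 kJ/h
Sensible, feed 28.4→25 °C: -257.21 kJ/h
Outlet flows (mol/h): A 245.33, B 230.84
Sensible, products 25→142 °C: 10147 kJ/h
Q = ΔH = -6037.6 kJ/h = -1.6771 kW
Heat removed = 1.6771 kW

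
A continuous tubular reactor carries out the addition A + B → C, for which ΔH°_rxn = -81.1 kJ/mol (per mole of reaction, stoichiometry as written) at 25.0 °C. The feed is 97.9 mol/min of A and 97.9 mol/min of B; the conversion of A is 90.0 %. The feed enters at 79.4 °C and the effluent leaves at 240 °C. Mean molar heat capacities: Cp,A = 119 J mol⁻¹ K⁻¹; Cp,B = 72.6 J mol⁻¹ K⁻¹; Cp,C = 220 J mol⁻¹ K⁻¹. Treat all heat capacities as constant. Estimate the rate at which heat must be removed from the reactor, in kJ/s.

Extent of reaction ξ = 0.900 × 97.9 = 88.11 mol/min
Reaction term: ξ·ΔH°_rxn = 88.11 × -81.1 = -7145.7 kJ/min
Sensible, feed 79.4→25 °C: -1020.4 kJ/min
Outlet flows (mol/min): A 9.79, B 9.79, C 88.11
Sensible, products 25→240 °C: 4570.9 kJ/min
Q = ΔH = -3595.2 kJ/min = -59.921 kW
Heat removed = 59.921 kJ/s

Q_out = 59.9 kJ/s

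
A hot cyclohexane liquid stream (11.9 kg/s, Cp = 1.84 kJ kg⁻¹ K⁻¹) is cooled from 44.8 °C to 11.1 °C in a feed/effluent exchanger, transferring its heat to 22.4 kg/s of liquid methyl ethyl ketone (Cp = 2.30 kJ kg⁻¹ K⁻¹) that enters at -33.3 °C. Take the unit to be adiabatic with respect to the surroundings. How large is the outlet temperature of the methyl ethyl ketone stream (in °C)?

T_c,out = -19.0 °C

Heat released by hot stream: Q = 11.9 × 1.84 × (44.8 − 11.1) = 737.9 kJ/s
Energy balance on cold side (adiabatic exchanger): Q = ṁ_c·Cp_c·(T_c,out − T_c,in)
T_c,out = -33.3 + 737.9/(22.4 × 2.30) = -18.977 °C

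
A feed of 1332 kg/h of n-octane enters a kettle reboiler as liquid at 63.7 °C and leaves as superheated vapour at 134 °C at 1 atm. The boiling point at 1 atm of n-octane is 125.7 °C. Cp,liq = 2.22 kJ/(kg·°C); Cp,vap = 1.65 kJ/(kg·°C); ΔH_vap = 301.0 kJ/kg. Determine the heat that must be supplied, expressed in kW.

liquid 63.7→125.7 °C: 137.64 kJ/kg
vaporisation at 125.7 °C: 301 kJ/kg
vapour 125.7→134 °C: 13.695 kJ/kg
Δh = 137.64 + 301 + 13.695 = 452.34 kJ/kg
Q = ṁ·Δh = 1332 kg/h × 452.34 kJ/kg = 602510 kJ/h
|Q| = 167.36 kW

Q = 167 kW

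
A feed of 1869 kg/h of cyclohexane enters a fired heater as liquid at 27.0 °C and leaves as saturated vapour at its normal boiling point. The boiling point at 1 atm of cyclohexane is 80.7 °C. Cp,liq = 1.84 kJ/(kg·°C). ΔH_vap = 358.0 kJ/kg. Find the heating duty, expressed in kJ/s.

liquid 27.0→80.7 °C: 98.808 kJ/kg
vaporisation at 80.7 °C: 358 kJ/kg
Δh = 98.808 + 358 = 456.81 kJ/kg
Q = ṁ·Δh = 1869 kg/h × 456.81 kJ/kg = 853770 kJ/h
|Q| = 237.16 kW

Q = 237 kJ/s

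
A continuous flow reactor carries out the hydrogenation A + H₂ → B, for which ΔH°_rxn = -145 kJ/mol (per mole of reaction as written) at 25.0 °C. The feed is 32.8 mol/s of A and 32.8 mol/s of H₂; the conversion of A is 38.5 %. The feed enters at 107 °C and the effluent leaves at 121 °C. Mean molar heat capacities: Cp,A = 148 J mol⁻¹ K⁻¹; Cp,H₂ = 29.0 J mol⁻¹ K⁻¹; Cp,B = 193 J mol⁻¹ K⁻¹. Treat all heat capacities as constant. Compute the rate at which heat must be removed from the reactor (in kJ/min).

Extent of reaction ξ = 0.385 × 32.8 = 12.628 mol/s
Reaction term: ξ·ΔH°_rxn = 12.628 × -145 = -1831.1 kJ/s
Sensible, feed 107→25 °C: -476.06 kJ/s
Outlet flows (mol/s): A 20.172, H₂ 20.172, B 12.628
Sensible, products 25→121 °C: 576.73 kJ/s
Q = ΔH = -1730.4 kJ/s = -1730.4 kW
Heat removed = 103820 kJ/min

Q_out = 104000 kJ/min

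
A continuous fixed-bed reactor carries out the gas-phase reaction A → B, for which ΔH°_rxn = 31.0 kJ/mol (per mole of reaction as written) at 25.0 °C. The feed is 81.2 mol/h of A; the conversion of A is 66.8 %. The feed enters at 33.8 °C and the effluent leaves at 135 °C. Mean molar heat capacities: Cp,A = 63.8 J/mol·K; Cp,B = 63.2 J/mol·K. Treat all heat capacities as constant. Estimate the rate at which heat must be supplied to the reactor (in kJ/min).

Extent of reaction ξ = 0.668 × 81.2 = 54.242 mol/h
Reaction term: ξ·ΔH°_rxn = 54.242 × 31.0 = 1681.5 kJ/h
Sensible, feed 33.8→25 °C: -45.589 kJ/h
Outlet flows (mol/h): A 26.958, B 54.242
Sensible, products 25→135 °C: 566.28 kJ/h
Q = ΔH = 2202.2 kJ/h = 0.61172 kW
Heat supplied = 36.703 kJ/min

Q_in = 36.7 kJ/min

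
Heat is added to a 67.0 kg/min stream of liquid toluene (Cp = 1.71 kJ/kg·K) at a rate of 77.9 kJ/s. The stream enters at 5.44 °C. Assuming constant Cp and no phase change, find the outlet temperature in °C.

T_out = 46.2 °C

Q = 77.9 kJ/s = 4674 kJ/min
ΔT = Q/(ṁ·Cp) = 4674/(67.0×1.71) = 40.796 K
T_out = 5.44 + 40.796 = 46.236 °C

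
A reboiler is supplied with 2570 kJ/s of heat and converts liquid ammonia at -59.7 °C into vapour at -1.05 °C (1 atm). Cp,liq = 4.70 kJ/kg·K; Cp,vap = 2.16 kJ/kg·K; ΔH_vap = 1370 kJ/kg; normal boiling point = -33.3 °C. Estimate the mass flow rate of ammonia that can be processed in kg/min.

Δh = 4.70×(-33.3−-59.7) + 1370 + 2.16×(-1.05−-33.3) = 1563.7 kJ/kg
Q = 2570 kJ/s = 2570 kJ/s = 154200 kJ/min
ṁ = Q/Δh = 154200 / 1563.7 = 98.61 kg/min

ṁ = 98.6 kg/min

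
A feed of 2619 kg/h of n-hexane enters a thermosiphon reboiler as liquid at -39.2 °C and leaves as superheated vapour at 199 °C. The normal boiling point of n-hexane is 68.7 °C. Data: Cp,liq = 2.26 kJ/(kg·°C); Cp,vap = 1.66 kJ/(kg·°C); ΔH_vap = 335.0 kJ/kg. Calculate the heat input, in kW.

liquid -39.2→68.7 °C: 243.85 kJ/kg
vaporisation at 68.7 °C: 335 kJ/kg
vapour 68.7→199 °C: 216.3 kJ/kg
Δh = 243.85 + 335 + 216.3 = 795.15 kJ/kg
Q = ṁ·Δh = 2619 kg/h × 795.15 kJ/kg = 2.0825e+06 kJ/h
|Q| = 578.47 kW

Q = 578 kW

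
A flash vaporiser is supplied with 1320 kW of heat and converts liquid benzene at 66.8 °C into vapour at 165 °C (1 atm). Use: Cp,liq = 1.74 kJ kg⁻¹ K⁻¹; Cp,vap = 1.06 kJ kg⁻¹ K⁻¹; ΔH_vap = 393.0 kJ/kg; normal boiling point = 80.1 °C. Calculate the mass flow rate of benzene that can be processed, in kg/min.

Δh = 1.74×(80.1−66.8) + 393.0 + 1.06×(165−80.1) = 506.14 kJ/kg
Q = 1320 kW = 1320 kJ/s = 79200 kJ/min
ṁ = Q/Δh = 79200 / 506.14 = 156.48 kg/min

ṁ = 156 kg/min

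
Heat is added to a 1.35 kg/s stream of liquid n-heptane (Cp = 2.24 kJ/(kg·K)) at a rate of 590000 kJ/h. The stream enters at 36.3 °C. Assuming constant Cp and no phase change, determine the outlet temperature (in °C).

Q = 590000 kJ/h = 163.89 kJ/s
ΔT = Q/(ṁ·Cp) = 163.89/(1.35×2.24) = 54.196 K
T_out = 36.3 + 54.196 = 90.496 °C

T_out = 90.5 °C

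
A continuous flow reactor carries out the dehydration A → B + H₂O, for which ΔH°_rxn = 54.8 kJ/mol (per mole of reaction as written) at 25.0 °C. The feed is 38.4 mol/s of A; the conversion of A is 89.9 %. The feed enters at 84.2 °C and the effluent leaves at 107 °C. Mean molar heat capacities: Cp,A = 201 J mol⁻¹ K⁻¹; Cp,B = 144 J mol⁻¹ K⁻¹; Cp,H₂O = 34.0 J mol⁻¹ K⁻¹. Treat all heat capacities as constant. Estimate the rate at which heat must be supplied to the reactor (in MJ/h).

Extent of reaction ξ = 0.899 × 38.4 = 34.522 mol/s
Reaction term: ξ·ΔH°_rxn = 34.522 × 54.8 = 1891.8 kJ/s
Sensible, feed 84.2→25 °C: -456.93 kJ/s
Outlet flows (mol/s): A 3.8784, B 34.522, H₂O 34.522
Sensible, products 25→107 °C: 567.8 kJ/s
Q = ΔH = 2002.7 kJ/s = 2002.7 kW
Heat supplied = 7209.6 MJ/h

Q_in = 7210 MJ/h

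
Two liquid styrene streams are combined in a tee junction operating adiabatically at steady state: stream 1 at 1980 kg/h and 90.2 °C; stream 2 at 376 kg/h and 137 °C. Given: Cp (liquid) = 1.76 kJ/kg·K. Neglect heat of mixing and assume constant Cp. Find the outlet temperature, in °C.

T_out = 97.7 °C

Energy balance with Q = 0: Σ ṁᵢCp,ᵢ(T_out − Tᵢ) = 0
T_out = Σ ṁᵢCp,ᵢTᵢ / Σ ṁᵢCp,ᵢ
      = 404990 / 4146.6 = 97.669 °C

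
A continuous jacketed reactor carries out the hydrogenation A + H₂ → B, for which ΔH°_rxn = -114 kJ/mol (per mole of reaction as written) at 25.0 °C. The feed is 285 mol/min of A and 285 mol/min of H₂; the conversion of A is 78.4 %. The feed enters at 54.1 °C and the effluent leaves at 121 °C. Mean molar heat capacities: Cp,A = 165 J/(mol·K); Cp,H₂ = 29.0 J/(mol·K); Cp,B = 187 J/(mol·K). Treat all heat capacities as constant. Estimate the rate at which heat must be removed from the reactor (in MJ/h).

Extent of reaction ξ = 0.784 × 285 = 223.44 mol/min
Reaction term: ξ·ΔH°_rxn = 223.44 × -114 = -25472 kJ/min
Sensible, feed 54.1→25 °C: -1608.9 kJ/min
Outlet flows (mol/min): A 61.56, H₂ 61.56, B 223.44
Sensible, products 25→121 °C: 5157.7 kJ/min
Q = ΔH = -21923 kJ/min = -365.39 kW
Heat removed = 1315.4 MJ/h

Q_out = 1320 MJ/h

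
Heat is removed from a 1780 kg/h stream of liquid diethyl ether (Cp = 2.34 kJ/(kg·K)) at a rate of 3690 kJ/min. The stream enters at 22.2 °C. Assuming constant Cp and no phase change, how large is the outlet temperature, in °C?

Q = 3690 kJ/min = 221400 kJ/h
ΔT = Q/(ṁ·Cp) = 221400/(1780×2.34) = 53.155 K
T_out = 22.2 − 53.155 = -30.955 °C

T_out = -31.0 °C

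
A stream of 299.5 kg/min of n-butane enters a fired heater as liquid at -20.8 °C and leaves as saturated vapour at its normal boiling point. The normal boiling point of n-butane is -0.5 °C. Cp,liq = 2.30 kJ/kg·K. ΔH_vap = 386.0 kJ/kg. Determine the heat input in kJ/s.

liquid -20.8→-0.5 °C: 46.69 kJ/kg
vaporisation at -0.5 °C: 386 kJ/kg
Δh = 46.69 + 386 = 432.69 kJ/kg
Q = ṁ·Δh = 299.5 kg/min × 432.69 kJ/kg = 129590 kJ/min
|Q| = 2159.8 kW

Q = 2160 kJ/s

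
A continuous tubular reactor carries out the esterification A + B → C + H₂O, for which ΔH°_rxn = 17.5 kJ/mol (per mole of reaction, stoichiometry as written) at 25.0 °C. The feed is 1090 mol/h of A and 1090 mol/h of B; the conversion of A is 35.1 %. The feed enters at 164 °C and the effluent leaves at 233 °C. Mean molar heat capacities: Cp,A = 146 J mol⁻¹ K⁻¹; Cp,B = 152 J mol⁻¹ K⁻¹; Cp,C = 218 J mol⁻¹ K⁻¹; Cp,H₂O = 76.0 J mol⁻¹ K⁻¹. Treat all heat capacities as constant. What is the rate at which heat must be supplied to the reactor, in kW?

Extent of reaction ξ = 0.351 × 1090 = 382.59 mol/h
Reaction term: ξ·ΔH°_rxn = 382.59 × 17.5 = 6695.3 kJ/h
Sensible, feed 164→25 °C: -45150 kJ/h
Outlet flows (mol/h): A 707.41, B 707.41, C 382.59, H₂O 382.59
Sensible, products 25→233 °C: 67244 kJ/h
Q = ΔH = 28790 kJ/h = 7.9971 kW
Heat supplied = 7.9971 kW

Q_in = 8.00 kW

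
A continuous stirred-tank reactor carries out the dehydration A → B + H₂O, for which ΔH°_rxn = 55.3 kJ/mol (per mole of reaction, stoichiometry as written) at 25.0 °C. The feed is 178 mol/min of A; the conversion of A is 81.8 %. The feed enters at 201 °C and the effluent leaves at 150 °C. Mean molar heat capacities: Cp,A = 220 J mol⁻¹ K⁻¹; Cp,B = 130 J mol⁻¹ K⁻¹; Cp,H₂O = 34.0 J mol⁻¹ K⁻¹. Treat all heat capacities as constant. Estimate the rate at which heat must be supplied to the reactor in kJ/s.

Extent of reaction ξ = 0.818 × 178 = 145.6 mol/min
Reaction term: ξ·ΔH°_rxn = 145.6 × 55.3 = 8051.9 kJ/min
Sensible, feed 201→25 °C: -6892.2 kJ/min
Outlet flows (mol/min): A 32.396, B 145.6, H₂O 145.6
Sensible, products 25→150 °C: 3875.8 kJ/min
Q = ΔH = 5035.5 kJ/min = 83.925 kW
Heat supplied = 83.925 kJ/s

Q_in = 83.9 kJ/s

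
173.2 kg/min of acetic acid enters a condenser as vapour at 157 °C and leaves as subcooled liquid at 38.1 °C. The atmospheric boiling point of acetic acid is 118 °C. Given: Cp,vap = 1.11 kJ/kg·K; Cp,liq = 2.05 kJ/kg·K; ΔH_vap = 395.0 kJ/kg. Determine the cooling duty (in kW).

Q_c = 1740 kW

vapour 157→118 °C: -43.29 kJ/kg
condensation at 118 °C: -395 kJ/kg
liquid 118→38.1 °C: -163.79 kJ/kg
Δh = -43.29 + -395 + -163.79 = -602.09 kJ/kg
Q = ṁ·Δh = 173.2 kg/min × -602.09 kJ/kg = -104280 kJ/min
|Q| = 1738 kW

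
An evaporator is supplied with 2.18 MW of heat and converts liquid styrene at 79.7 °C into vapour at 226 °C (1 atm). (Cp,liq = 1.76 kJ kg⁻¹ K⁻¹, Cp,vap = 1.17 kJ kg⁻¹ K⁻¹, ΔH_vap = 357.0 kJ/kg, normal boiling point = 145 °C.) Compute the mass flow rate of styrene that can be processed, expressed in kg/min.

ṁ = 231 kg/min

Δh = 1.76×(145−79.7) + 357.0 + 1.17×(226−145) = 566.7 kJ/kg
Q = 2.18 MW = 2180 kJ/s = 130800 kJ/min
ṁ = Q/Δh = 130800 / 566.7 = 230.81 kg/min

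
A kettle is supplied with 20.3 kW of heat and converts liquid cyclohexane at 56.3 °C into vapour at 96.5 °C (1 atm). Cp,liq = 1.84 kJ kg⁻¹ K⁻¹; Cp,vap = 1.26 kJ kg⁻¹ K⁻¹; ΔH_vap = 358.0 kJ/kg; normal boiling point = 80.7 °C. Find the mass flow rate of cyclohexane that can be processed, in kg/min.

ṁ = 2.88 kg/min

Δh = 1.84×(80.7−56.3) + 358.0 + 1.26×(96.5−80.7) = 422.8 kJ/kg
Q = 20.3 kW = 20.3 kJ/s = 1218 kJ/min
ṁ = Q/Δh = 1218 / 422.8 = 2.8808 kg/min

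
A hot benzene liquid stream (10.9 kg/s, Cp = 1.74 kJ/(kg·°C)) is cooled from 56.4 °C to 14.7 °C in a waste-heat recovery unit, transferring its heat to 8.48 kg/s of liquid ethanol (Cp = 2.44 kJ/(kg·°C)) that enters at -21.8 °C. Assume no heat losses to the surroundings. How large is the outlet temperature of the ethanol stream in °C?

Heat released by hot stream: Q = 10.9 × 1.74 × (56.4 − 14.7) = 790.88 kJ/s
Energy balance on cold side (adiabatic exchanger): Q = ṁ_c·Cp_c·(T_c,out − T_c,in)
T_c,out = -21.8 + 790.88/(8.48 × 2.44) = 16.423 °C

T_c,out = 16.4 °C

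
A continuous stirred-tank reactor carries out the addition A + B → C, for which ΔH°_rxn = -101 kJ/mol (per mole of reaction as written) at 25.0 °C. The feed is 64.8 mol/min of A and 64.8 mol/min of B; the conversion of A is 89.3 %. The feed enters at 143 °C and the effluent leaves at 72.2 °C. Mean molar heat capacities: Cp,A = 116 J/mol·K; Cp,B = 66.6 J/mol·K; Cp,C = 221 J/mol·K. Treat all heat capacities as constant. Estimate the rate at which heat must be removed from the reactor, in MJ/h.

Extent of reaction ξ = 0.893 × 64.8 = 57.866 mol/min
Reaction term: ξ·ΔH°_rxn = 57.866 × -101 = -5844.5 kJ/min
Sensible, feed 143→25 °C: -1396.2 kJ/min
Outlet flows (mol/min): A 6.9336, B 6.9336, C 57.866
Sensible, products 25→72.2 °C: 663.37 kJ/min
Q = ΔH = -6577.4 kJ/min = -109.62 kW
Heat removed = 394.64 MJ/h

Q_out = 395 MJ/h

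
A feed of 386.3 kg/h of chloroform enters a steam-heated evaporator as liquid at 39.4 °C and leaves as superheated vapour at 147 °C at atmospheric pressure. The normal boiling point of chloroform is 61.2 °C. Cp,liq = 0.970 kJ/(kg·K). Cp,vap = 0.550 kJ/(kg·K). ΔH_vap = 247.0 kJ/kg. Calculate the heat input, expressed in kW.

Q = 33.8 kW

liquid 39.4→61.2 °C: 21.146 kJ/kg
vaporisation at 61.2 °C: 247 kJ/kg
vapour 61.2→147 °C: 47.19 kJ/kg
Δh = 21.146 + 247 + 47.19 = 315.34 kJ/kg
Q = ṁ·Δh = 386.3 kg/h × 315.34 kJ/kg = 121810 kJ/h
|Q| = 33.837 kW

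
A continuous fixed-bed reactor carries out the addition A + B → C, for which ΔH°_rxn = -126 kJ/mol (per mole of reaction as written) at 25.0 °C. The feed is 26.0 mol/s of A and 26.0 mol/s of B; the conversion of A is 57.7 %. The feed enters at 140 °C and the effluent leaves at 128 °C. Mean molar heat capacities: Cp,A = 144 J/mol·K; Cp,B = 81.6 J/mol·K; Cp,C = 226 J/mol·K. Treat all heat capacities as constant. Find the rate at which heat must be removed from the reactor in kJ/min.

Q_out = 118000 kJ/min

Extent of reaction ξ = 0.577 × 26.0 = 15.002 mol/s
Reaction term: ξ·ΔH°_rxn = 15.002 × -126 = -1890.3 kJ/s
Sensible, feed 140→25 °C: -674.54 kJ/s
Outlet flows (mol/s): A 10.998, B 10.998, C 15.002
Sensible, products 25→128 °C: 604.77 kJ/s
Q = ΔH = -1960 kJ/s = -1960 kW
Heat removed = 117600 kJ/min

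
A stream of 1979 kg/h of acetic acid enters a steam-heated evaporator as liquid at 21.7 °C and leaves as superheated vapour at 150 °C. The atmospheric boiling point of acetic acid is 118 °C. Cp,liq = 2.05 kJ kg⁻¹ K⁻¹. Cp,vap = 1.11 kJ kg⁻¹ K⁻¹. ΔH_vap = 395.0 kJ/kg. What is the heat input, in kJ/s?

Q = 345 kJ/s

liquid 21.7→118 °C: 197.41 kJ/kg
vaporisation at 118 °C: 395 kJ/kg
vapour 118→150 °C: 35.52 kJ/kg
Δh = 197.41 + 395 + 35.52 = 627.93 kJ/kg
Q = ṁ·Δh = 1979 kg/h × 627.93 kJ/kg = 1.2427e+06 kJ/h
|Q| = 345.19 kW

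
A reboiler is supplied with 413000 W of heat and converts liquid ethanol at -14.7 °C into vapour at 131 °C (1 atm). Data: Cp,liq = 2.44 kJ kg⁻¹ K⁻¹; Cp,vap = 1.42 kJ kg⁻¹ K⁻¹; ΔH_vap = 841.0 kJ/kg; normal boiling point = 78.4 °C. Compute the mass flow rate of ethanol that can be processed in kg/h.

ṁ = 1300 kg/h

Δh = 2.44×(78.4−-14.7) + 841.0 + 1.42×(131−78.4) = 1142.9 kJ/kg
Q = 413000 W = 413 kJ/s = 1.4868e+06 kJ/h
ṁ = Q/Δh = 1.4868e+06 / 1142.9 = 1301 kg/h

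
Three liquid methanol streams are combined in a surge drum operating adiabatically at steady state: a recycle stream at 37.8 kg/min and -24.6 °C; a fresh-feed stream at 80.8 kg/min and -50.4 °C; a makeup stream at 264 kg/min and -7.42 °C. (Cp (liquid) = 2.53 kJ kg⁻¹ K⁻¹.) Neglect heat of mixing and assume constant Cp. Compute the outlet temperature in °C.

Energy balance with Q = 0: Σ ṁᵢCp,ᵢ(T_out − Tᵢ) = 0
Σ ṁᵢCp,ᵢTᵢ = 37.8×2.53×-24.6 + 80.8×2.53×-50.4 + 264×2.53×-7.42 = -17612
Σ ṁᵢCp,ᵢ = 37.8×2.53 + 80.8×2.53 + 264×2.53 = 967.98
T_out = -17612 / 967.98 = -18.194 °C

T_out = -18.2 °C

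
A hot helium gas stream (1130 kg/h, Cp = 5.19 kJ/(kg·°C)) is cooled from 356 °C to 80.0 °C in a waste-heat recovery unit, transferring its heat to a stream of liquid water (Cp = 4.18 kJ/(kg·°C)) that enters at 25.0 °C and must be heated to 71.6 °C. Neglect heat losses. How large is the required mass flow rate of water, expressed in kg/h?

Heat released by hot stream: Q = 1130 × 5.19 × (356 − 80.0) = 1.6187e+06 kJ/h
Energy balance on cold side (adiabatic exchanger): Q = ṁ_c·Cp_c·(T_c,out − T_c,in)
ṁ_c = 1.6187e+06 / [4.18 × (71.6 − 25.0)] = 8309.8 kg/h

ṁ_c = 8310 kg/h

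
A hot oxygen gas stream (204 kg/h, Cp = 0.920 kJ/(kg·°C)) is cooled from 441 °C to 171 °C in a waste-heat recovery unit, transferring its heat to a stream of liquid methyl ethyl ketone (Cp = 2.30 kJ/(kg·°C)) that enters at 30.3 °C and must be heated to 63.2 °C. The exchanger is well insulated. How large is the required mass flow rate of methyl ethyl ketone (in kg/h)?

ṁ_c = 670 kg/h

Heat released by hot stream: Q = 204 × 0.920 × (441 − 171) = 50674 kJ/h
Energy balance on cold side (adiabatic exchanger): Q = ṁ_c·Cp_c·(T_c,out − T_c,in)
ṁ_c = 50674 / [2.30 × (63.2 − 30.3)] = 669.67 kg/h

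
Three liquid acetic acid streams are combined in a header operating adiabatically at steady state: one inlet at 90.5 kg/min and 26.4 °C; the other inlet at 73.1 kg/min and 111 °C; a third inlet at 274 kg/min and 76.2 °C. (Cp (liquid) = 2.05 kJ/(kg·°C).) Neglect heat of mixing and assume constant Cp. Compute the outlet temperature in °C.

Energy balance with Q = 0: Σ ṁᵢCp,ᵢ(T_out − Tᵢ) = 0
T_out = Σ ṁᵢCp,ᵢTᵢ / Σ ṁᵢCp,ᵢ
      = 64333 / 897.08 = 71.714 °C

T_out = 71.7 °C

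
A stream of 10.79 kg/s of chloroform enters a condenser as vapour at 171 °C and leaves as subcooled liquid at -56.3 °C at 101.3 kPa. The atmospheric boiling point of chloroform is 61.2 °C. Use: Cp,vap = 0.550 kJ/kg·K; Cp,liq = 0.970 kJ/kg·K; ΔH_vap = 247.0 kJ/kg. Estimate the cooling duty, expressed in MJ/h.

vapour 171→61.2 °C: -60.39 kJ/kg
condensation at 61.2 °C: -247 kJ/kg
liquid 61.2→-56.3 °C: -113.97 kJ/kg
Δh = -60.39 + -247 + -113.97 = -421.37 kJ/kg
Q = ṁ·Δh = 10.79 kg/s × -421.37 kJ/kg = -4546.5 kJ/s
|Q| = 4546.5 kW = 16368 MJ/h

Q_c = 16400 MJ/h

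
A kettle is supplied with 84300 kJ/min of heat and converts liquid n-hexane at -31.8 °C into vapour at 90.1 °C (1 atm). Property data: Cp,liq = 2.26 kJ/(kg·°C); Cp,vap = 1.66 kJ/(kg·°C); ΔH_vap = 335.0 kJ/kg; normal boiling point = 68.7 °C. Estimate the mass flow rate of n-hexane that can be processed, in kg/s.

Δh = 2.26×(68.7−-31.8) + 335.0 + 1.66×(90.1−68.7) = 597.65 kJ/kg
Q = 84300 kJ/min = 1405 kJ/s = 1405 kJ/s
ṁ = Q/Δh = 1405 / 597.65 = 2.3509 kg/s

ṁ = 2.35 kg/s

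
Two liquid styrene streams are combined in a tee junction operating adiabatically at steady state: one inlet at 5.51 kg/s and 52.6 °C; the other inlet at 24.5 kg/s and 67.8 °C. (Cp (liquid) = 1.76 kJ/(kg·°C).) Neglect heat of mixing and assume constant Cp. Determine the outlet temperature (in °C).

No heat crosses the boundary, so H_out = H_in.
Σ ṁᵢCp,ᵢTᵢ = 5.51×1.76×52.6 + 24.5×1.76×67.8 = 3433.6
Σ ṁᵢCp,ᵢ = 5.51×1.76 + 24.5×1.76 = 52.818
T_out = 3433.6 / 52.818 = 65.009 °C

T_out = 65.0 °C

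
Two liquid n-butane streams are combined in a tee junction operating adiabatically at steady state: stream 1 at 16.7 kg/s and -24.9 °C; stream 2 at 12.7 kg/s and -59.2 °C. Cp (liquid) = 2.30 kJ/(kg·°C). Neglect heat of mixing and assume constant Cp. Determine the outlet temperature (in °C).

No heat crosses the boundary, so H_out = H_in.
T_out = Σ ṁᵢCp,ᵢTᵢ / Σ ṁᵢCp,ᵢ
      = -2685.6 / 67.62 = -39.717 °C

T_out = -39.7 °C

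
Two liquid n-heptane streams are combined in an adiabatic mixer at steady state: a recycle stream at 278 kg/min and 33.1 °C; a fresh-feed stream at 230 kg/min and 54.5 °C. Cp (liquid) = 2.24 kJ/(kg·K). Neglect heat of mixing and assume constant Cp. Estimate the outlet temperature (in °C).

T_out = 42.8 °C

Adiabatic, steady state ⇒ Σ ṁᵢCp,ᵢ(T_out − Tᵢ) = 0
T_out = Σ ṁᵢCp,ᵢTᵢ / Σ ṁᵢCp,ᵢ
      = 48690 / 1137.9 = 42.789 °C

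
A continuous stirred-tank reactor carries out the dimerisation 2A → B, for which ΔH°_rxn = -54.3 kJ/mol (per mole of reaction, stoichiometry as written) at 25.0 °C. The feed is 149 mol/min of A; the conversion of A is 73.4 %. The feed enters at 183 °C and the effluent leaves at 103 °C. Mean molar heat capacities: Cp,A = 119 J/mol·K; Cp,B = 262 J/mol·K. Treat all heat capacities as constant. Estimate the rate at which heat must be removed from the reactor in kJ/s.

Extent of reaction ξ = 0.734 × 149 / 2 = 54.683 mol/min
Reaction term: ξ·ΔH°_rxn = 54.683 × -54.3 = -2969.3 kJ/min
Sensible, feed 183→25 °C: -2801.5 kJ/min
Outlet flows (mol/min): A 39.634, B 54.683
Sensible, products 25→103 °C: 1485.4 kJ/min
Q = ΔH = -4285.4 kJ/min = -71.423 kW
Heat removed = 71.423 kJ/s

Q_out = 71.4 kJ/s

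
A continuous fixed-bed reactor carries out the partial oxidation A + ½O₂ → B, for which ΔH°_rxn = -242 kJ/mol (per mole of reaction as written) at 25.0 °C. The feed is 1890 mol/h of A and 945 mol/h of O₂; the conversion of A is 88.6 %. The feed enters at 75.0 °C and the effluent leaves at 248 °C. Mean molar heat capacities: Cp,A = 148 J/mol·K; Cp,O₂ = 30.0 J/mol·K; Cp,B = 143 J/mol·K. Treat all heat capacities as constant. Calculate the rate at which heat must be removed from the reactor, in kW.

Q_out = 99.8 kW

Extent of reaction ξ = 0.886 × 1890 = 1674.5 mol/h
Reaction term: ξ·ΔH°_rxn = 1674.5 × -242 = -405240 kJ/h
Sensible, feed 75.0→25 °C: -15404 kJ/h
Outlet flows (mol/h): A 215.46, O₂ 107.73, B 1674.5
Sensible, products 25→248 °C: 61231 kJ/h
Q = ΔH = -359410 kJ/h = -99.836 kW
Heat removed = 99.836 kW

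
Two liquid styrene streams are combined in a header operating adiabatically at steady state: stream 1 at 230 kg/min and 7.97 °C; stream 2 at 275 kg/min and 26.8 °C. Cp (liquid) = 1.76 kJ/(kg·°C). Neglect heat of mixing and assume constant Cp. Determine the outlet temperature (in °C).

No heat crosses the boundary, so H_out = H_in.
T_out = Σ ṁᵢCp,ᵢTᵢ / Σ ṁᵢCp,ᵢ
      = 16197 / 888.8 = 18.224 °C

T_out = 18.2 °C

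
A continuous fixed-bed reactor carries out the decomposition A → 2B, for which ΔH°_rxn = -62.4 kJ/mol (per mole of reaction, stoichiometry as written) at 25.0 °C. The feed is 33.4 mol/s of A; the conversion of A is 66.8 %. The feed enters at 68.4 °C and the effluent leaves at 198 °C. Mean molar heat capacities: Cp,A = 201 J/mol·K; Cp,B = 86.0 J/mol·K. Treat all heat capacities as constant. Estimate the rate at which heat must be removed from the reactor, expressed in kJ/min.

Extent of reaction ξ = 0.668 × 33.4 = 22.311 mol/s
Reaction term: ξ·ΔH°_rxn = 22.311 × -62.4 = -1392.2 kJ/s
Sensible, feed 68.4→25 °C: -291.36 kJ/s
Outlet flows (mol/s): A 11.089, B 44.622
Sensible, products 25→198 °C: 1049.5 kJ/s
Q = ΔH = -634.1 kJ/s = -634.1 kW
Heat removed = 38046 kJ/min

Q_out = 38000 kJ/min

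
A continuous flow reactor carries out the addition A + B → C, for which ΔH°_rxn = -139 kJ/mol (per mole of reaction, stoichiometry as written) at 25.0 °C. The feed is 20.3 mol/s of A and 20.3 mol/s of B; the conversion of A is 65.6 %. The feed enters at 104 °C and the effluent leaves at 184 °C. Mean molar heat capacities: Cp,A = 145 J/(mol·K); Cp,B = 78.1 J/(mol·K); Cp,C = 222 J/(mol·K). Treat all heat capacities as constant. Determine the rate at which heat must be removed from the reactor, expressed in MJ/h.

Q_out = 5370 MJ/h

Extent of reaction ξ = 0.656 × 20.3 = 13.317 mol/s
Reaction term: ξ·ΔH°_rxn = 13.317 × -139 = -1851 kJ/s
Sensible, feed 104→25 °C: -357.79 kJ/s
Outlet flows (mol/s): A 6.9832, B 6.9832, C 13.317
Sensible, products 25→184 °C: 717.77 kJ/s
Q = ΔH = -1491 kJ/s = -1491 kW
Heat removed = 5367.8 MJ/h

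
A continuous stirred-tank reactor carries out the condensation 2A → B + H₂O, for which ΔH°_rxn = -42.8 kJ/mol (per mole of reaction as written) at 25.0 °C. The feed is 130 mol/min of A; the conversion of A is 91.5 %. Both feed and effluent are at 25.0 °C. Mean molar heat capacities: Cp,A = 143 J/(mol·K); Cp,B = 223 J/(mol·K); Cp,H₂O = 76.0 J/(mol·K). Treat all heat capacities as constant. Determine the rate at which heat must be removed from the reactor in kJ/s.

Extent of reaction ξ = 0.915 × 130 / 2 = 59.475 mol/min
Reaction term: ξ·ΔH°_rxn = 59.475 × -42.8 = -2545.5 kJ/min
Q = ΔH = -2545.5 kJ/min = -42.425 kW
Heat removed = 42.425 kJ/s

Q_out = 42.4 kJ/s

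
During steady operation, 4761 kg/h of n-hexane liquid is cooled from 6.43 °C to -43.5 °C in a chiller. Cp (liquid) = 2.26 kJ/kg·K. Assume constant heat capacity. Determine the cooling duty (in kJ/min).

Q_c = 8950 kJ/min

Q = ṁ·Cp·ΔT = 4761 × 2.26 × (-43.5 − 6.43) = -537240 kJ/h
Converting: 537240 / 3600 s = 149.23 kW
Cooling duty = 8954 kJ/min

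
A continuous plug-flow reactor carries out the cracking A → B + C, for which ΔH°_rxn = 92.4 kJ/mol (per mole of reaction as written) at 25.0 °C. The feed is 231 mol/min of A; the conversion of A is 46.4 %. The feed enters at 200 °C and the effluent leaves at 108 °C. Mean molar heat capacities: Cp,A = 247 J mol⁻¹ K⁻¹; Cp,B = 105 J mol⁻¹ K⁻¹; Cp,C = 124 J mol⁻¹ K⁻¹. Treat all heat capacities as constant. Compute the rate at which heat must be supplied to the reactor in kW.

Extent of reaction ξ = 0.464 × 231 = 107.18 mol/min
Reaction term: ξ·ΔH°_rxn = 107.18 × 92.4 = 9903.8 kJ/min
Sensible, feed 200→25 °C: -9985 kJ/min
Outlet flows (mol/min): A 123.82, B 107.18, C 107.18
Sensible, products 25→108 °C: 4575.6 kJ/min
Q = ΔH = 4494.4 kJ/min = 74.907 kW
Heat supplied = 74.907 kW

Q_in = 74.9 kW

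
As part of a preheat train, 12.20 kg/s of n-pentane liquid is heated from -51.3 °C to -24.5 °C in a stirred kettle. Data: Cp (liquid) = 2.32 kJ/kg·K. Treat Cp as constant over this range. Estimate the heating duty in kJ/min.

Q = ṁ·Cp·ΔT = 12.20 × 2.32 × (-24.5 − -51.3) = 758.55 kJ/s
Heating duty = 45513 kJ/min

Q = 45500 kJ/min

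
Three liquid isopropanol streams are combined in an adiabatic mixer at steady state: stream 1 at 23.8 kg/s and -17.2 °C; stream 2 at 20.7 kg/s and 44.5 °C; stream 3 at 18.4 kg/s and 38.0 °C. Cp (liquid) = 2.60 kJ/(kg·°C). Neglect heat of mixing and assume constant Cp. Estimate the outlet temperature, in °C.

T_out = 19.3 °C

No heat crosses the boundary, so H_out = H_in.
T_out = Σ ṁᵢCp,ᵢTᵢ / Σ ṁᵢCp,ᵢ
      = 3148.6 / 163.54 = 19.253 °C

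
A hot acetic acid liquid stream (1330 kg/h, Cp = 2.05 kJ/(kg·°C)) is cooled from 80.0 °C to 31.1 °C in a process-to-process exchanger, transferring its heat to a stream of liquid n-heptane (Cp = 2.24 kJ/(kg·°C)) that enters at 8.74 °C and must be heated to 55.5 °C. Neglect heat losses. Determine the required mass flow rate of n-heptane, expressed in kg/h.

ṁ_c = 1270 kg/h

Heat released by hot stream: Q = 1330 × 2.05 × (80.0 − 31.1) = 133330 kJ/h
Energy balance on cold side (adiabatic exchanger): Q = ṁ_c·Cp_c·(T_c,out − T_c,in)
ṁ_c = 133330 / [2.24 × (55.5 − 8.74)] = 1272.9 kg/h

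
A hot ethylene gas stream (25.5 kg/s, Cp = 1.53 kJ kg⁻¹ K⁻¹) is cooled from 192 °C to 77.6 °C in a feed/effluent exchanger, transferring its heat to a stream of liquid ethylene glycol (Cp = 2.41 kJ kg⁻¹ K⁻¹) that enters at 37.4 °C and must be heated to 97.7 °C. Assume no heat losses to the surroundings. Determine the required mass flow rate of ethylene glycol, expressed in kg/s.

Heat released by hot stream: Q = 25.5 × 1.53 × (192 − 77.6) = 4463.3 kJ/s
Energy balance on cold side (adiabatic exchanger): Q = ṁ_c·Cp_c·(T_c,out − T_c,in)
ṁ_c = 4463.3 / [2.41 × (97.7 − 37.4)] = 30.713 kg/s

ṁ_c = 30.7 kg/s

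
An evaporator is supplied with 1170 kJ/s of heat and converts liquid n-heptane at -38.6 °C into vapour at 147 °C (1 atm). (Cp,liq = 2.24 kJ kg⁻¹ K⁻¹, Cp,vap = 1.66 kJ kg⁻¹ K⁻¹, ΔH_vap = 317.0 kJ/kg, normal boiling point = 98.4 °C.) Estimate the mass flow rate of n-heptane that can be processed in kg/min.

Δh = 2.24×(98.4−-38.6) + 317.0 + 1.66×(147−98.4) = 704.56 kJ/kg
Q = 1170 kJ/s = 1170 kJ/s = 70200 kJ/min
ṁ = Q/Δh = 70200 / 704.56 = 99.637 kg/min

ṁ = 99.6 kg/min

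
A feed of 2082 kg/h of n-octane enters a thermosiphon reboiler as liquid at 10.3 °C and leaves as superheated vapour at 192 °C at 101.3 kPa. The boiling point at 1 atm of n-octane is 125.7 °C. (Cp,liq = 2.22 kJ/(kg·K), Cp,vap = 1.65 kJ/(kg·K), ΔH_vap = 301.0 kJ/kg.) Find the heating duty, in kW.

liquid 10.3→125.7 °C: 256.19 kJ/kg
vaporisation at 125.7 °C: 301 kJ/kg
vapour 125.7→192 °C: 109.39 kJ/kg
Δh = 256.19 + 301 + 109.39 = 666.58 kJ/kg
Q = ṁ·Δh = 2082 kg/h × 666.58 kJ/kg = 1.3878e+06 kJ/h
|Q| = 385.51 kW

Q = 386 kW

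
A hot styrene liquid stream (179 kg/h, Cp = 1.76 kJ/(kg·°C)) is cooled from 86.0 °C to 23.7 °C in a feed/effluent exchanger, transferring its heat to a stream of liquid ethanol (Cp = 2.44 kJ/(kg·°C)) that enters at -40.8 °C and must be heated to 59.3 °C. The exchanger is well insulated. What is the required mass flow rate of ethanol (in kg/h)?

ṁ_c = 80.4 kg/h

Heat released by hot stream: Q = 179 × 1.76 × (86.0 − 23.7) = 19627 kJ/h
Energy balance on cold side (adiabatic exchanger): Q = ṁ_c·Cp_c·(T_c,out − T_c,in)
ṁ_c = 19627 / [2.44 × (59.3 − -40.8)] = 80.358 kg/h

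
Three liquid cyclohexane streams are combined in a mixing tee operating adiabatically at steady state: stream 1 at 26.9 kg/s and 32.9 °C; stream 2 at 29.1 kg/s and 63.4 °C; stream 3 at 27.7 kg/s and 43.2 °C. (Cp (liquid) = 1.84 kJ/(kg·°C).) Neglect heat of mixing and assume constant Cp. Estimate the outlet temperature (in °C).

Energy balance with Q = 0: Σ ṁᵢCp,ᵢ(T_out − Tᵢ) = 0
Σ ṁᵢCp,ᵢTᵢ = 26.9×1.84×32.9 + 29.1×1.84×63.4 + 27.7×1.84×43.2 = 7224.9
Σ ṁᵢCp,ᵢ = 26.9×1.84 + 29.1×1.84 + 27.7×1.84 = 154.01
T_out = 7224.9 / 154.01 = 46.913 °C

T_out = 46.9 °C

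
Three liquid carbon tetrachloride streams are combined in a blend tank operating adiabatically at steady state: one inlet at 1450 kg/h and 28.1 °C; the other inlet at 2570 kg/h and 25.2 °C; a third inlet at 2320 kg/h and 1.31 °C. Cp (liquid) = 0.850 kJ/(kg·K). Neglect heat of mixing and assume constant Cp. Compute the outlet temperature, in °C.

Energy balance with Q = 0: Σ ṁᵢCp,ᵢ(T_out − Tᵢ) = 0
Σ ṁᵢCp,ᵢTᵢ = 1450×0.850×28.1 + 2570×0.850×25.2 + 2320×0.850×1.31 = 92266
Σ ṁᵢCp,ᵢ = 1450×0.850 + 2570×0.850 + 2320×0.850 = 5389
T_out = 92266 / 5389 = 17.121 °C

T_out = 17.1 °C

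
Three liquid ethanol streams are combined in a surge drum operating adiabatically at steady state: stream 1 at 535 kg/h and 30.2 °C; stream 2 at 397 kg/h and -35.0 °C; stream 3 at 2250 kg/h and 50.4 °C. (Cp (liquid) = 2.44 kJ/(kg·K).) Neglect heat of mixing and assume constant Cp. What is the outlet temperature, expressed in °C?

Energy balance with Q = 0: Σ ṁᵢCp,ᵢ(T_out − Tᵢ) = 0
Σ ṁᵢCp,ᵢTᵢ = 535×2.44×30.2 + 397×2.44×-35.0 + 2250×2.44×50.4 = 282220
Σ ṁᵢCp,ᵢ = 535×2.44 + 397×2.44 + 2250×2.44 = 7764.1
T_out = 282220 / 7764.1 = 36.349 °C

T_out = 36.3 °C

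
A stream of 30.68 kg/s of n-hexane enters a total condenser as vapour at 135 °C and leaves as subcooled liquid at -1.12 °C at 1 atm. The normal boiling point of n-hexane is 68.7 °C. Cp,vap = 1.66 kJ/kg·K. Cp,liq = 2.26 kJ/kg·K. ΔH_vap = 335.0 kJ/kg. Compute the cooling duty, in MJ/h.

Q_c = 66600 MJ/h

vapour 135→68.7 °C: -110.06 kJ/kg
condensation at 68.7 °C: -335 kJ/kg
liquid 68.7→-1.12 °C: -157.79 kJ/kg
Δh = -110.06 + -335 + -157.79 = -602.85 kJ/kg
Q = ṁ·Δh = 30.68 kg/s × -602.85 kJ/kg = -18495 kJ/s
|Q| = 18495 kW = 66584 MJ/h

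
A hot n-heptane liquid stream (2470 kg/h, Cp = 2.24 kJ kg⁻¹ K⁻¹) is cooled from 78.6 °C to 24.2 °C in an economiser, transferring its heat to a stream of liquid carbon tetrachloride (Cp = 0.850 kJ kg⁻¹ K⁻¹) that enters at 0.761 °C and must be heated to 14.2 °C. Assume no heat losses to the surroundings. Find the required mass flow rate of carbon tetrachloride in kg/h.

ṁ_c = 26300 kg/h

Heat released by hot stream: Q = 2470 × 2.24 × (78.6 − 24.2) = 300980 kJ/h
Energy balance on cold side (adiabatic exchanger): Q = ṁ_c·Cp_c·(T_c,out − T_c,in)
ṁ_c = 300980 / [0.850 × (14.2 − 0.761)] = 26349 kg/h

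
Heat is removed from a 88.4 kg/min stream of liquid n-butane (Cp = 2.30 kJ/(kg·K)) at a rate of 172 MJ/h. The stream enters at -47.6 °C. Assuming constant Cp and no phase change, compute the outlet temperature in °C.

Q = 172 MJ/h = 2866.7 kJ/min
ΔT = Q/(ṁ·Cp) = 2866.7/(88.4×2.30) = 14.099 K
T_out = -47.6 − 14.099 = -61.699 °C

T_out = -61.7 °C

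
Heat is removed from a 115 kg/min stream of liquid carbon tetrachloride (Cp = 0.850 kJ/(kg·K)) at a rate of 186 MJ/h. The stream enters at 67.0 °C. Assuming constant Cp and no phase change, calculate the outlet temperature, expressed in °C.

T_out = 35.3 °C

Q = 186 MJ/h = 3100 kJ/min
ΔT = Q/(ṁ·Cp) = 3100/(115×0.850) = 31.714 K
T_out = 67.0 − 31.714 = 35.286 °C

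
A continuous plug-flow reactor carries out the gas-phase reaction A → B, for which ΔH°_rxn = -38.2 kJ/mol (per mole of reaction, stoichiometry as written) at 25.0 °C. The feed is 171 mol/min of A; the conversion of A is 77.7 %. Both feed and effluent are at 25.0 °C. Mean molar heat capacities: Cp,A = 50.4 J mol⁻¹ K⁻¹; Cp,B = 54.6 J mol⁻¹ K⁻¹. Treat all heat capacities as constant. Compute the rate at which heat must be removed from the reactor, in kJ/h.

Q_out = 305000 kJ/h

Extent of reaction ξ = 0.777 × 171 = 132.87 mol/min
Reaction term: ξ·ΔH°_rxn = 132.87 × -38.2 = -5075.5 kJ/min
Q = ΔH = -5075.5 kJ/min = -84.592 kW
Heat removed = 304530 kJ/h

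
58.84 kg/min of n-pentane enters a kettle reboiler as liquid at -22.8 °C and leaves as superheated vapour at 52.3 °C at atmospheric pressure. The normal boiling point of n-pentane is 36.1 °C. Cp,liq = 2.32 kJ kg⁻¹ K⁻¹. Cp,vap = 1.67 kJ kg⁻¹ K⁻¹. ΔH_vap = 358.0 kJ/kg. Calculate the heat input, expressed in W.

liquid -22.8→36.1 °C: 136.65 kJ/kg
vaporisation at 36.1 °C: 358 kJ/kg
vapour 36.1→52.3 °C: 27.054 kJ/kg
Δh = 136.65 + 358 + 27.054 = 521.7 kJ/kg
Q = ṁ·Δh = 58.84 kg/min × 521.7 kJ/kg = 30697 kJ/min
|Q| = 511.62 kW = 511620 W

Q = 512000 W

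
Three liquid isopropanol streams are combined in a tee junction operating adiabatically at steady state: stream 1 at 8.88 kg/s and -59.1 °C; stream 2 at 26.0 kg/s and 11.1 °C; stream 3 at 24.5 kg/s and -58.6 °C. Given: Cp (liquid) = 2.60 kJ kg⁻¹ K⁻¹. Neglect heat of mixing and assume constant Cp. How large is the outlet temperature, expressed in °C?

Adiabatic, steady state ⇒ Σ ṁᵢCp,ᵢ(T_out − Tᵢ) = 0
T_out = Σ ṁᵢCp,ᵢTᵢ / Σ ṁᵢCp,ᵢ
      = -4347 / 154.39 = -28.156 °C

T_out = -28.2 °C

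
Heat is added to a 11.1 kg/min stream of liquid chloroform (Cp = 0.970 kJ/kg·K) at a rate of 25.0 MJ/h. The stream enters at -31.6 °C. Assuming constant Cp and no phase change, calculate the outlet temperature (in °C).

T_out = 7.10 °C

Q = 25.0 MJ/h = 416.67 kJ/min
ΔT = Q/(ṁ·Cp) = 416.67/(11.1×0.970) = 38.698 K
T_out = -31.6 + 38.698 = 7.0985 °C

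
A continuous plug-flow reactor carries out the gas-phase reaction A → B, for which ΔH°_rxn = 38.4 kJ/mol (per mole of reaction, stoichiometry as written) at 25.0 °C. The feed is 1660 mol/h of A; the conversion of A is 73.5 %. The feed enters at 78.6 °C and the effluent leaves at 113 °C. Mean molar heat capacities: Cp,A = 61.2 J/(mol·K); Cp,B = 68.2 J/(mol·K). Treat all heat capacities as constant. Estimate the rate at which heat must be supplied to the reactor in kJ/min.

Extent of reaction ξ = 0.735 × 1660 = 1220.1 mol/h
Reaction term: ξ·ΔH°_rxn = 1220.1 × 38.4 = 46852 kJ/h
Sensible, feed 78.6→25 °C: -5445.3 kJ/h
Outlet flows (mol/h): A 439.9, B 1220.1
Sensible, products 25→113 °C: 9691.7 kJ/h
Q = ΔH = 51098 kJ/h = 14.194 kW
Heat supplied = 851.64 kJ/min

Q_in = 852 kJ/min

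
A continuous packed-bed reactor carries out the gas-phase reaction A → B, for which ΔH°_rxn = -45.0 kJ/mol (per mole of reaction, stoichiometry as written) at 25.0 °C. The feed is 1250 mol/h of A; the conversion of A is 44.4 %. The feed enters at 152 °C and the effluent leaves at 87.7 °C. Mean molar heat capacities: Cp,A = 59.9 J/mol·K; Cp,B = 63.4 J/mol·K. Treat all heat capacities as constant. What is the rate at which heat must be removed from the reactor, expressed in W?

Extent of reaction ξ = 0.444 × 1250 = 555 mol/h
Reaction term: ξ·ΔH°_rxn = 555 × -45.0 = -24975 kJ/h
Sensible, feed 152→25 °C: -9509.1 kJ/h
Outlet flows (mol/h): A 695, B 555
Sensible, products 25→87.7 °C: 4816.5 kJ/h
Q = ΔH = -29668 kJ/h = -8.241 kW
Heat removed = 8241 W

Q_out = 8240 W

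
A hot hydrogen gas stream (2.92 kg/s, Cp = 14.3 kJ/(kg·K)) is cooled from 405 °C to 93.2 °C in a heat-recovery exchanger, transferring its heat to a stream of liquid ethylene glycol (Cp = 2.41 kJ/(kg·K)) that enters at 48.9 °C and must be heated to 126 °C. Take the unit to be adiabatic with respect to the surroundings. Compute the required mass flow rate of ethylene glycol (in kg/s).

ṁ_c = 70.1 kg/s

Heat released by hot stream: Q = 2.92 × 14.3 × (405 − 93.2) = 13020 kJ/s
Energy balance on cold side (adiabatic exchanger): Q = ṁ_c·Cp_c·(T_c,out − T_c,in)
ṁ_c = 13020 / [2.41 × (126 − 48.9)] = 70.069 kg/s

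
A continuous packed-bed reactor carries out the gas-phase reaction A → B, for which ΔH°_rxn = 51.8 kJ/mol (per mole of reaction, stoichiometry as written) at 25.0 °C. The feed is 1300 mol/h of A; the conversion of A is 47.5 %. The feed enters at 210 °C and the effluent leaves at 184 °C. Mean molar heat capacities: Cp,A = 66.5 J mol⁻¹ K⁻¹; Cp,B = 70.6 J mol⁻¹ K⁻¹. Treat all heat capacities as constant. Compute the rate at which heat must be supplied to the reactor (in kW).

Q_in = 8.37 kW

Extent of reaction ξ = 0.475 × 1300 = 617.5 mol/h
Reaction term: ξ·ΔH°_rxn = 617.5 × 51.8 = 31986 kJ/h
Sensible, feed 210→25 °C: -15993 kJ/h
Outlet flows (mol/h): A 682.5, B 617.5
Sensible, products 25→184 °C: 14148 kJ/h
Q = ΔH = 30141 kJ/h = 8.3726 kW
Heat supplied = 8.3726 kW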